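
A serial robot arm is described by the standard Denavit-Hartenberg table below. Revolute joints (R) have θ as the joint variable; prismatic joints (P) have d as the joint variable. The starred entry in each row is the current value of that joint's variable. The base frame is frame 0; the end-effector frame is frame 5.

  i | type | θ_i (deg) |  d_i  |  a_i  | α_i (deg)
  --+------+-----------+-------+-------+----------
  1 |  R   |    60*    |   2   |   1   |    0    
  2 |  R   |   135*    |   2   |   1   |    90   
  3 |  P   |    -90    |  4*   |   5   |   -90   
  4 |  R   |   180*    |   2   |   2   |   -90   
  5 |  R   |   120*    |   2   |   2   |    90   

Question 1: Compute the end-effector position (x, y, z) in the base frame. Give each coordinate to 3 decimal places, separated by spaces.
-2.278 6.333 0.000

after link 1: o_1 = (0.5000, 0.8660, 2.0000)
after link 2: o_2 = (-0.4659, 0.6072, 4.0000)
after link 3: o_3 = (-1.5012, 4.4709, -1.0000)
after link 4: o_4 = (-3.4331, 3.9533, 1.0000)
after link 5: o_5 = (-2.2777, 6.3334, 0.0000)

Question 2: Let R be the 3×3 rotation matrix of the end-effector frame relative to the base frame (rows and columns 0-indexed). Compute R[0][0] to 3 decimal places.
0.837

End-effector x-axis (col 0 of R) = (0.8365,0.2241,-0.5000)
R[0][0] = 0.8365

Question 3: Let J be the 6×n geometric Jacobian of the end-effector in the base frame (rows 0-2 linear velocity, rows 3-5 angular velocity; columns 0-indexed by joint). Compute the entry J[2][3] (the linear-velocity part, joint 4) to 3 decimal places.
-2.000

axis z_3 = (-0.9659,-0.2588,0.0000); lever o_n−o_3 = (-0.7765,1.8625,1.0000)
cross product → J_v[:, 3] = (-0.2588,0.9659,-2.0000)
J_ω[:, 3] = z_3
entry J[2][3] = -2.0000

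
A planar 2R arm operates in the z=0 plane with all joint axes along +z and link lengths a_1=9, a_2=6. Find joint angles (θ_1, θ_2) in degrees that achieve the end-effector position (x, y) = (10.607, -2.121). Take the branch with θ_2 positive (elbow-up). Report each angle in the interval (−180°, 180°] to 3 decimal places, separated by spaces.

cos θ_2 = (117.0071−9²−6²)/(2·9·6) = 0.0001; θ_2 = 89.9962° (elbow-up)
β = atan2(-2.1210,10.6070) = -11.3079°; ψ = atan2(6.0000,9.0004) = 33.6889°
θ_1 = β − ψ = -44.9968°

-44.997 89.996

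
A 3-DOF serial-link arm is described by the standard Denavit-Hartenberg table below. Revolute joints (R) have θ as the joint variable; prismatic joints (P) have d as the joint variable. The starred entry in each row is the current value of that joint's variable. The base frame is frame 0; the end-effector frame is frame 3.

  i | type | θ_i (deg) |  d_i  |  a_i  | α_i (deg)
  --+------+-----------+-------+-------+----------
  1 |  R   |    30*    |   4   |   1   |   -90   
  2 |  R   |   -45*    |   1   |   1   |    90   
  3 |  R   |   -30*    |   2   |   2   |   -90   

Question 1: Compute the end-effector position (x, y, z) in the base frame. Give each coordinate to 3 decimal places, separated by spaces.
after link 1: o_1 = (0.8660, 0.5000, 4.0000)
after link 2: o_2 = (0.9784, 1.7196, 4.7071)
after link 3: o_3 = (1.3143, 0.7588, 7.3461)

1.314 0.759 7.346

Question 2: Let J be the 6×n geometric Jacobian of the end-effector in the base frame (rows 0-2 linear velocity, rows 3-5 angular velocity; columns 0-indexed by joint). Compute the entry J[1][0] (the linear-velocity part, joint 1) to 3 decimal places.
axis z_0 = ẑ; lever o_n−o_0 = (1.3143,0.7588,7.3461)
cross product → J_v[:, 0] = (-0.7588,1.3143,0.0000)
J_ω[:, 0] = z_0
entry J[1][0] = 1.3143

1.314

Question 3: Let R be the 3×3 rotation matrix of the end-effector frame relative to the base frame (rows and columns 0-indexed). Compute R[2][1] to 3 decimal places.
-0.707

End-effector y-axis (col 1 of R) = (0.6124,0.3536,-0.7071)
R[2][1] = -0.7071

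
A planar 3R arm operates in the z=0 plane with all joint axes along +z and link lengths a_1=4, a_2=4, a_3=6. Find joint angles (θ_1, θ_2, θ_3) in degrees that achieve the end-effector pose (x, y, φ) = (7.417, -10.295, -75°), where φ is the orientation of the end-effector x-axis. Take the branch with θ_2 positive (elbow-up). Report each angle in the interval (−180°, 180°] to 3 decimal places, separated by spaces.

-59.992 44.987 -59.995

wrist centre = target − a_3·(cos φ, sin φ) = (5.8641, -4.4994)
cos θ_2 = (54.6325−4²−4²)/(2·4·4) = 0.7073; θ_2 = 44.9871° (elbow-up)
β = atan2(-4.4994,5.8641) = -37.4986°; ψ = atan2(2.8278,6.8291) = 22.4936°
θ_1 = β − ψ = -59.9922°
θ_3 = φ − θ_1 − θ_2 = -59.9949° (wrapped to (-180°,180°])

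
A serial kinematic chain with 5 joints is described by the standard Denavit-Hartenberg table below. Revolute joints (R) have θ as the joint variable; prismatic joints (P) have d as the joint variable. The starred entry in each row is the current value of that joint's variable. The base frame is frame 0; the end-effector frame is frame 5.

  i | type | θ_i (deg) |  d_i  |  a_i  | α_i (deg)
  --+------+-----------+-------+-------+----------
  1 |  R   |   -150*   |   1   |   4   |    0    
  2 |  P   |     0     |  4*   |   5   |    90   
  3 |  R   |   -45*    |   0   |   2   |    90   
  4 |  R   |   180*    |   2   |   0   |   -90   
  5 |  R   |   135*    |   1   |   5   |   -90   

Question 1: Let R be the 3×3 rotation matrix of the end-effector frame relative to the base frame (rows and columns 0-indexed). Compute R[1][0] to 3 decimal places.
-0.500

End-effector x-axis (col 0 of R) = (-0.8660,-0.5000,0.0000)
R[1][0] = -0.5000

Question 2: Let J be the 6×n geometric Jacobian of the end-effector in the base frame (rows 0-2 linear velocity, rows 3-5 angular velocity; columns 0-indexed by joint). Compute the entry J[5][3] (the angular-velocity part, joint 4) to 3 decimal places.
axis z_3 = (0.6124,0.3536,-0.7071); lever o_n−o_3 = (-2.6054,-2.6589,-1.4142)
cross product → J_v[:, 3] = (-2.3801,2.7083,-0.7071)
J_ω[:, 3] = z_3
entry J[5][3] = -0.7071

-0.707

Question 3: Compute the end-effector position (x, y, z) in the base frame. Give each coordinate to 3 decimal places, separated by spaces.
-11.624 -7.866 2.172

after link 1: o_1 = (-3.4641, -2.0000, 1.0000)
after link 2: o_2 = (-7.7942, -4.5000, 5.0000)
after link 3: o_3 = (-9.0190, -5.2071, 3.5858)
after link 4: o_4 = (-7.7942, -4.5000, 2.1716)
after link 5: o_5 = (-11.6244, -7.8660, 2.1716)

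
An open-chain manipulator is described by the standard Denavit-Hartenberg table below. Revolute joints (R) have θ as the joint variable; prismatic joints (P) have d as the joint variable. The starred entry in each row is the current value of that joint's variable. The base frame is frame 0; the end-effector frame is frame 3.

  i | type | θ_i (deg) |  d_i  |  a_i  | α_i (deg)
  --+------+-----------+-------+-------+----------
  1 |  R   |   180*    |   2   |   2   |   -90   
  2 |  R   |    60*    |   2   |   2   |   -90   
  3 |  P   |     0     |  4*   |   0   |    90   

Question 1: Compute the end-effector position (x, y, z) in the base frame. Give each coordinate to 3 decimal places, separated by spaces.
after link 1: o_1 = (-2.0000, 0.0000, 2.0000)
after link 2: o_2 = (-3.0000, -2.0000, 0.2679)
after link 3: o_3 = (0.4641, -2.0000, -1.7321)

0.464 -2.000 -1.732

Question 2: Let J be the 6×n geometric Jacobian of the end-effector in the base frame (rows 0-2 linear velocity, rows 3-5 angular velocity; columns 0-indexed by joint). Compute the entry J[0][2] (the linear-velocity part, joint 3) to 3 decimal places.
prismatic axis z_2 = (0.8660,-0.0000,-0.5000)
J_v[:, 2] = z_2; J_ω[:, 2] = (0,0,0)
entry J[0][2] = 0.8660

0.866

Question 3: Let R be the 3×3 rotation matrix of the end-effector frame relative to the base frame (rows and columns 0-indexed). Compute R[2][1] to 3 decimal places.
-0.500

End-effector y-axis (col 1 of R) = (0.8660,-0.0000,-0.5000)
R[2][1] = -0.5000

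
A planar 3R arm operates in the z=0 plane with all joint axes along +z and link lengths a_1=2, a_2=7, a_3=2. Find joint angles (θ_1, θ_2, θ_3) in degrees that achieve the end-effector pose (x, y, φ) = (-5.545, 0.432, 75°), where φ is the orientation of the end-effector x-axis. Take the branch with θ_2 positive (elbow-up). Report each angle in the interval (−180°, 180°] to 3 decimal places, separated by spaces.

90.011 119.988 -134.999

wrist centre = target − a_3·(cos φ, sin φ) = (-6.0626, -1.4999)
cos θ_2 = (39.0051−2²−7²)/(2·2·7) = -0.4998; θ_2 = 119.9879° (elbow-up)
β = atan2(-1.4999,-6.0626) = -166.1044°; ψ = atan2(6.0629,-1.4987) = 103.8848°
θ_1 = β − ψ = -269.9893°
θ_3 = φ − θ_1 − θ_2 = -134.9986° (wrapped to (-180°,180°])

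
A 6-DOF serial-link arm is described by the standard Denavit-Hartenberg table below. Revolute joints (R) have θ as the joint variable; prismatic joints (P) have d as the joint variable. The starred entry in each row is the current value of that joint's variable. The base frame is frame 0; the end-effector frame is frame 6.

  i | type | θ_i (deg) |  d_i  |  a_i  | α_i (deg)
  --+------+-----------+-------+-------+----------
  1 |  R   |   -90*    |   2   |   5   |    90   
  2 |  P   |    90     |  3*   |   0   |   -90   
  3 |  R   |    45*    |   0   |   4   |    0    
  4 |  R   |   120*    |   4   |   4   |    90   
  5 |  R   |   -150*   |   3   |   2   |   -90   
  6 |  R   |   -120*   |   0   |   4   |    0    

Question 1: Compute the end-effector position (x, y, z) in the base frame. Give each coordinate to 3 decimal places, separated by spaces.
7.108 -1.000 2.638

after link 1: o_1 = (0.0000, -5.0000, 2.0000)
after link 2: o_2 = (-3.0000, -5.0000, 2.0000)
after link 3: o_3 = (-0.1716, -5.0000, 4.8284)
after link 4: o_4 = (0.8637, -1.0000, 0.9647)
after link 5: o_5 = (3.3132, -2.0000, 3.4142)
after link 6: o_6 = (7.1075, -1.0000, 2.6378)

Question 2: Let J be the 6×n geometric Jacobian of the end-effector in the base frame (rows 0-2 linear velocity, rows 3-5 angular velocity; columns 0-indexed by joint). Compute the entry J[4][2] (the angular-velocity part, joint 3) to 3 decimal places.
axis z_2 = (-0.0000,1.0000,0.0000); lever o_n−o_2 = (10.1075,4.0000,0.6378)
cross product → J_v[:, 2] = (0.6378,0.0000,-10.1075)
J_ω[:, 2] = z_2
entry J[4][2] = 1.0000

1.000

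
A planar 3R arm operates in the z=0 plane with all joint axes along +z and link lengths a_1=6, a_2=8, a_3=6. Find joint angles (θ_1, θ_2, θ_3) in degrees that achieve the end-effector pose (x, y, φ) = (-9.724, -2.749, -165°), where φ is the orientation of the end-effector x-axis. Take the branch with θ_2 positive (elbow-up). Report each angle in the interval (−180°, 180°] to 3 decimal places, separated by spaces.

wrist centre = target − a_3·(cos φ, sin φ) = (-3.9284, -1.1961)
cos θ_2 = (16.8633−6²−8²)/(2·6·8) = -0.8660; θ_2 = 149.9979° (elbow-up)
β = atan2(-1.1961,-3.9284) = -163.0662°; ψ = atan2(4.0003,-0.9281) = 103.0616°
θ_1 = β − ψ = -266.1277°
θ_3 = φ − θ_1 − θ_2 = -48.8702° (wrapped to (-180°,180°])

93.872 149.998 -48.870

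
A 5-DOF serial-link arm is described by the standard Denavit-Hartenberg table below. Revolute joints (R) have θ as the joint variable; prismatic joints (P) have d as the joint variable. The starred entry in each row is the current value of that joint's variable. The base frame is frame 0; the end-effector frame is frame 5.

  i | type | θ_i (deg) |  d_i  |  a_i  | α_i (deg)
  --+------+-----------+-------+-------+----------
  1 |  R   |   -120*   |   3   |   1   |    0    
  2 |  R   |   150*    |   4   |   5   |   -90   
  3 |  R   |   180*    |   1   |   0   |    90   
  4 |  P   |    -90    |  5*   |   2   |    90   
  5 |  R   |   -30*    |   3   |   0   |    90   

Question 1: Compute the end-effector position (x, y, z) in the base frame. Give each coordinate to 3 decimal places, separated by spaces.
6.928 2.268 2.000

after link 1: o_1 = (-0.5000, -0.8660, 3.0000)
after link 2: o_2 = (3.8301, 1.6340, 7.0000)
after link 3: o_3 = (3.3301, 2.5000, 7.0000)
after link 4: o_4 = (4.3301, 0.7679, 2.0000)
after link 5: o_5 = (6.9282, 2.2679, 2.0000)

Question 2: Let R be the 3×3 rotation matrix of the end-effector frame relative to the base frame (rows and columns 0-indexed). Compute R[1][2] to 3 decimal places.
End-effector z-axis (col 2 of R) = (-0.2500,0.4330,0.8660)
R[1][2] = 0.4330

0.433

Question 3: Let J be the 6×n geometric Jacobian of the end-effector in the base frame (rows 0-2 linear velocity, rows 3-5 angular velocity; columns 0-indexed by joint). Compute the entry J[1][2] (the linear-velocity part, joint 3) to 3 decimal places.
axis z_2 = (-0.5000,0.8660,0.0000); lever o_n−o_2 = (3.0981,0.6340,-5.0000)
cross product → J_v[:, 2] = (-4.3301,-2.5000,-3.0000)
J_ω[:, 2] = z_2
entry J[1][2] = -2.5000

-2.500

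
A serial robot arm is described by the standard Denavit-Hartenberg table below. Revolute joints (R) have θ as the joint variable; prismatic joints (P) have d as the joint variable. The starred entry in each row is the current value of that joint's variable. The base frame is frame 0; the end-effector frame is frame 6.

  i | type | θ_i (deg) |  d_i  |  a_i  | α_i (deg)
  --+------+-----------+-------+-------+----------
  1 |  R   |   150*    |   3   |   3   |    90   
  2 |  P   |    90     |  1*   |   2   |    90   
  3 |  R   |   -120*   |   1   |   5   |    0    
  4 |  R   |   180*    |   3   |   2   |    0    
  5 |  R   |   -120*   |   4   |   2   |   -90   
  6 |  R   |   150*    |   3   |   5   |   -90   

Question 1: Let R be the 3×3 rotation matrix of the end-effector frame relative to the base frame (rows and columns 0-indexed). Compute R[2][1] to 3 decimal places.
-0.866

End-effector y-axis (col 1 of R) = (-0.2500,-0.4330,-0.8660)
R[2][1] = -0.8660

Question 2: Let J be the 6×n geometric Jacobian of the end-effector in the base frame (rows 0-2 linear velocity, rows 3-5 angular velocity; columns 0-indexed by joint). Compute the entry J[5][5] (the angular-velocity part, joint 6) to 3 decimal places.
axis z_5 = (0.2500,0.4330,0.8660); lever o_n−o_5 = (4.7901,3.2966,0.4330)
cross product → J_v[:, 5] = (-2.6675,4.0401,-1.2500)
J_ω[:, 5] = z_5
entry J[5][5] = 0.8660

0.866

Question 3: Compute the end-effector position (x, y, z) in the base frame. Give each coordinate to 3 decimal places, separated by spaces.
-6.401 5.913 4.933

after link 1: o_1 = (-2.5981, 1.5000, 3.0000)
after link 2: o_2 = (-2.0981, 2.3660, 5.0000)
after link 3: o_3 = (-5.1292, -0.8840, 2.5000)
after link 4: o_4 = (-6.8612, 2.1160, 3.5000)
after link 5: o_5 = (-11.1913, 2.6160, 4.5000)
after link 6: o_6 = (-6.4013, 5.9127, 4.9330)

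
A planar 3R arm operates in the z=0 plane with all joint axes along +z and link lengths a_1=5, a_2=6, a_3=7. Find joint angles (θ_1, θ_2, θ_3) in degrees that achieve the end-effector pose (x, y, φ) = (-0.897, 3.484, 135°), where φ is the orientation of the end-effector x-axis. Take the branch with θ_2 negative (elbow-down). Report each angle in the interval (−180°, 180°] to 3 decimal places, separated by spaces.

59.996 -135.001 -149.995

wrist centre = target − a_3·(cos φ, sin φ) = (4.0527, -1.4657)
cos θ_2 = (18.5732−5²−6²)/(2·5·6) = -0.7071; θ_2 = -135.0006° (elbow-down)
β = atan2(-1.4657,4.0527) = -19.8834°; ψ = atan2(-4.2426,0.7573) = -79.8791°
θ_1 = β − ψ = 59.9957°
θ_3 = φ − θ_1 − θ_2 = -149.9951° (wrapped to (-180°,180°])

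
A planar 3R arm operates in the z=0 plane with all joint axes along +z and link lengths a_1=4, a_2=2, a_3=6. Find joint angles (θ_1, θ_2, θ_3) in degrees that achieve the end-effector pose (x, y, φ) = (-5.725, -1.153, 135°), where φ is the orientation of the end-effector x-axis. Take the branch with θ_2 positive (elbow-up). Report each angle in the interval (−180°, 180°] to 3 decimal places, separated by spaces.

-120.006 45.017 -150.011

wrist centre = target − a_3·(cos φ, sin φ) = (-1.4824, -5.3956)
cos θ_2 = (31.3103−4²−2²)/(2·4·2) = 0.7069; θ_2 = 45.0171° (elbow-up)
β = atan2(-5.3956,-1.4824) = -105.3620°; ψ = atan2(1.4146,5.4138) = 14.6441°
θ_1 = β − ψ = -120.0061°
θ_3 = φ − θ_1 − θ_2 = -150.0110° (wrapped to (-180°,180°])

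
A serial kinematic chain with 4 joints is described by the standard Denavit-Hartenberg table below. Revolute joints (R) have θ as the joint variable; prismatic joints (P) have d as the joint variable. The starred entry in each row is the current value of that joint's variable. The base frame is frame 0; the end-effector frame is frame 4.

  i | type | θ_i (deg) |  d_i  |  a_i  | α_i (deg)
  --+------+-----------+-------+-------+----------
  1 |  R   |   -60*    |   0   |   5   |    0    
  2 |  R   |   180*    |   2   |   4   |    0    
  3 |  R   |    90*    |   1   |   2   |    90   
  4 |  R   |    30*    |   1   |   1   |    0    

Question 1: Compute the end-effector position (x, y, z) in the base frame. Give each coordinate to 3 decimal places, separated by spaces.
after link 1: o_1 = (2.5000, -4.3301, 0.0000)
after link 2: o_2 = (0.5000, -0.8660, 2.0000)
after link 3: o_3 = (-1.2321, -1.8660, 3.0000)
after link 4: o_4 = (-2.4821, -1.4330, 3.5000)

-2.482 -1.433 3.500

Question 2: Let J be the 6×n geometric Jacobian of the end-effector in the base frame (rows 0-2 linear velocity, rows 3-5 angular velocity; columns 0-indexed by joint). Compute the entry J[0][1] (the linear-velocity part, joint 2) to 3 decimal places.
axis z_1 = (0.0000,0.0000,1.0000); lever o_n−o_1 = (-4.9821,2.8971,3.5000)
cross product → J_v[:, 1] = (-2.8971,-4.9821,0.0000)
J_ω[:, 1] = z_1
entry J[0][1] = -2.8971

-2.897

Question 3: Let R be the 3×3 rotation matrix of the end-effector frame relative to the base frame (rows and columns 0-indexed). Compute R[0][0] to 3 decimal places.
End-effector x-axis (col 0 of R) = (-0.7500,-0.4330,0.5000)
R[0][0] = -0.7500

-0.750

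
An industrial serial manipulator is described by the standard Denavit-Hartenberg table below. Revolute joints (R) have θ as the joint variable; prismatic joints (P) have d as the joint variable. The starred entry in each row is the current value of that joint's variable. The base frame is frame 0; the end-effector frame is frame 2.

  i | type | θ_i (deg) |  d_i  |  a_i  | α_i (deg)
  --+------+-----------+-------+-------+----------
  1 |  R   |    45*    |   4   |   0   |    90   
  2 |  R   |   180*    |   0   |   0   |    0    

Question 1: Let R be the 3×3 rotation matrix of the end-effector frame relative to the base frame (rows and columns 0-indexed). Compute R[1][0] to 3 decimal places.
End-effector x-axis (col 0 of R) = (-0.7071,-0.7071,0.0000)
R[1][0] = -0.7071

-0.707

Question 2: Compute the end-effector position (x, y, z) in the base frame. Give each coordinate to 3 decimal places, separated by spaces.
after link 1: o_1 = (0.0000, 0.0000, 4.0000)
after link 2: o_2 = (0.0000, 0.0000, 4.0000)

0.000 0.000 4.000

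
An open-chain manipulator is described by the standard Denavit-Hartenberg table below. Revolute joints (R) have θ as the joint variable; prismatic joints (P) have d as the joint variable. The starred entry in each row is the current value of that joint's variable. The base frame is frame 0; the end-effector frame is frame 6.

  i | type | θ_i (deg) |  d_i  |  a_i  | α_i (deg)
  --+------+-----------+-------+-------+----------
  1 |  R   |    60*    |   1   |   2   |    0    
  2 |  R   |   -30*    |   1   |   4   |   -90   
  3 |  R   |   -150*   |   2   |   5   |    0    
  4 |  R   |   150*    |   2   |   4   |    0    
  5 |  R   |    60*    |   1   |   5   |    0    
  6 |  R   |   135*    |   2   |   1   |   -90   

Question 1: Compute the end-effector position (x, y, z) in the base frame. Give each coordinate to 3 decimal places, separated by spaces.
after link 1: o_1 = (1.0000, 1.7321, 1.0000)
after link 2: o_2 = (4.4641, 3.7321, 2.0000)
after link 3: o_3 = (-0.2859, 3.2990, 4.5000)
after link 4: o_4 = (2.1782, 7.0311, 4.5000)
after link 5: o_5 = (3.8433, 9.1471, 0.1699)
after link 6: o_6 = (2.0068, 10.3962, 0.4287)

2.007 10.396 0.429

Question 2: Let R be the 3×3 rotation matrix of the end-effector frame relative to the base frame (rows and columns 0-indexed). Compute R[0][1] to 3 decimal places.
End-effector y-axis (col 1 of R) = (0.5000,-0.8660,-0.0000)
R[0][1] = 0.5000

0.500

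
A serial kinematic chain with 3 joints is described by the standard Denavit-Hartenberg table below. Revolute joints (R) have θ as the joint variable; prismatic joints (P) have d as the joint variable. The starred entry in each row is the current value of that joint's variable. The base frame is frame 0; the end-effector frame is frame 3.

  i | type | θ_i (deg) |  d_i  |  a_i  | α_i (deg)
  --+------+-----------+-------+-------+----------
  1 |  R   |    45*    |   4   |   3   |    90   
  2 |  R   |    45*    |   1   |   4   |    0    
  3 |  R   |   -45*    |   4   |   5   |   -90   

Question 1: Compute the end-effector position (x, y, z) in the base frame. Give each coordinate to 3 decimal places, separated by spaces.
after link 1: o_1 = (2.1213, 2.1213, 4.0000)
after link 2: o_2 = (4.8284, 3.4142, 6.8284)
after link 3: o_3 = (11.1924, 4.1213, 6.8284)

11.192 4.121 6.828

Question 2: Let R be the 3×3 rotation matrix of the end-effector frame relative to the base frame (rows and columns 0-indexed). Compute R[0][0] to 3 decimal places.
0.707

End-effector x-axis (col 0 of R) = (0.7071,0.7071,0.0000)
R[0][0] = 0.7071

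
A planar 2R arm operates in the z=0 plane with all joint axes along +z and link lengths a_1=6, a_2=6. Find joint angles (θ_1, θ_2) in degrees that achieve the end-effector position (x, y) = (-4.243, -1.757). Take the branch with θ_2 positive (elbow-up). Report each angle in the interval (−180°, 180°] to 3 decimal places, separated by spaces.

134.995 134.998

cos θ_2 = (21.0901−6²−6²)/(2·6·6) = -0.7071; θ_2 = 134.9980° (elbow-up)
β = atan2(-1.7570,-4.2430) = -157.5059°; ψ = atan2(4.2428,1.7575) = 67.4990°
θ_1 = β − ψ = -225.0049°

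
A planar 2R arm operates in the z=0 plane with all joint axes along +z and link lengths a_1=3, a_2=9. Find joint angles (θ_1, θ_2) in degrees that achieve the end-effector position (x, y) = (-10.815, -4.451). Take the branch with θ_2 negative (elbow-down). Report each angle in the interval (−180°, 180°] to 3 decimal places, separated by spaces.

cos θ_2 = (136.7756−3²−9²)/(2·3·9) = 0.8662; θ_2 = -29.9782° (elbow-down)
β = atan2(-4.4510,-10.8150) = -157.6300°; ψ = atan2(-4.4970,10.7959) = -22.6141°
θ_1 = β − ψ = -135.0159°

-135.016 -29.978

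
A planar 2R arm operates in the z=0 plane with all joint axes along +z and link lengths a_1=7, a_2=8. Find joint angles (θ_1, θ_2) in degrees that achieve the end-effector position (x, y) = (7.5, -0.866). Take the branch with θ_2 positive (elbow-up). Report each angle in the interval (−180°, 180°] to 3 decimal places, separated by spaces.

-73.173 120.000

cos θ_2 = (57.0000−7²−8²)/(2·7·8) = -0.5000; θ_2 = 120.0000° (elbow-up)
β = atan2(-0.8660,7.5000) = -6.5866°; ψ = atan2(6.9282,3.0000) = 66.5868°
θ_1 = β − ψ = -73.1734°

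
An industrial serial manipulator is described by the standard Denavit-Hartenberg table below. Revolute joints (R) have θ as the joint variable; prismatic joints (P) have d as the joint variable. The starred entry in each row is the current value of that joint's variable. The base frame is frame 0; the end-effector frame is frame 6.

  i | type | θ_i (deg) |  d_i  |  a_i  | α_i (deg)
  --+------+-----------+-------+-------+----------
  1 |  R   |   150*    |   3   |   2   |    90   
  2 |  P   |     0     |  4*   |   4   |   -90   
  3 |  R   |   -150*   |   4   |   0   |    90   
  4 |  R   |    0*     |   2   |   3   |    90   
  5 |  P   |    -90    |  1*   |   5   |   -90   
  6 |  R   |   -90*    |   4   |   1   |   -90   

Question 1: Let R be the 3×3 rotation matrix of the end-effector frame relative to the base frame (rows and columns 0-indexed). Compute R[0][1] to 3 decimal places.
-1.000

End-effector y-axis (col 1 of R) = (-1.0000,0.0000,0.0000)
R[0][1] = -1.0000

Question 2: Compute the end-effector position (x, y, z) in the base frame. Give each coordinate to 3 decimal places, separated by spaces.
after link 1: o_1 = (-1.7321, 1.0000, 3.0000)
after link 2: o_2 = (-3.1962, 6.4641, 3.0000)
after link 3: o_3 = (-3.1962, 6.4641, 7.0000)
after link 4: o_4 = (-0.1962, 4.4641, 7.0000)
after link 5: o_5 = (-0.1962, 9.4641, 6.0000)
after link 6: o_6 = (3.8038, 9.4641, 5.0000)

3.804 9.464 5.000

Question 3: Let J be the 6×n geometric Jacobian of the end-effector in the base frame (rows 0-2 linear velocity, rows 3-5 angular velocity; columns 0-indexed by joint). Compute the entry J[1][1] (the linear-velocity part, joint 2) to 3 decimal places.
0.866

prismatic axis z_1 = (0.5000,0.8660,0.0000)
J_v[:, 1] = z_1; J_ω[:, 1] = (0,0,0)
entry J[1][1] = 0.8660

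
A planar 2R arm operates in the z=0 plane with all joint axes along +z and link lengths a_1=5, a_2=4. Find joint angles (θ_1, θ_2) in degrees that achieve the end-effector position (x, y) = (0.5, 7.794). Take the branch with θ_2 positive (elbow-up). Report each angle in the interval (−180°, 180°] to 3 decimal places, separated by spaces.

59.997 60.006

cos θ_2 = (60.9964−5²−4²)/(2·5·4) = 0.4999; θ_2 = 60.0059° (elbow-up)
β = atan2(7.7940,0.5000) = 86.3294°; ψ = atan2(3.4643,6.9996) = 26.3320°
θ_1 = β − ψ = 59.9974°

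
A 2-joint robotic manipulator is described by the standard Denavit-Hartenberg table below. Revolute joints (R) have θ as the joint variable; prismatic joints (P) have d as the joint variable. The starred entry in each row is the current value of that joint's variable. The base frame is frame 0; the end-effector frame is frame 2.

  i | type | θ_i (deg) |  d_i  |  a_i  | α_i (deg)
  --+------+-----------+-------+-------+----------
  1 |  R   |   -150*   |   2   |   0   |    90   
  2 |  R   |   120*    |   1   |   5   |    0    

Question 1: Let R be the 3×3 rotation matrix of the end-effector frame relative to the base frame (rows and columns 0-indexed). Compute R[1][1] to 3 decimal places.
0.433

End-effector y-axis (col 1 of R) = (0.7500,0.4330,-0.5000)
R[1][1] = 0.4330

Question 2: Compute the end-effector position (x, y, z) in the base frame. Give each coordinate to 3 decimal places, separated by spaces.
1.665 2.116 6.330

after link 1: o_1 = (0.0000, 0.0000, 2.0000)
after link 2: o_2 = (1.6651, 2.1160, 6.3301)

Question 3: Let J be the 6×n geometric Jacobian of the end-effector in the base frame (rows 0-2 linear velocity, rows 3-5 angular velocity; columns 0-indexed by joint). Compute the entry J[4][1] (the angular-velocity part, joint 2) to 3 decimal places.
axis z_1 = (-0.5000,0.8660,0.0000); lever o_n−o_1 = (1.6651,2.1160,4.3301)
cross product → J_v[:, 1] = (3.7500,2.1651,-2.5000)
J_ω[:, 1] = z_1
entry J[4][1] = 0.8660

0.866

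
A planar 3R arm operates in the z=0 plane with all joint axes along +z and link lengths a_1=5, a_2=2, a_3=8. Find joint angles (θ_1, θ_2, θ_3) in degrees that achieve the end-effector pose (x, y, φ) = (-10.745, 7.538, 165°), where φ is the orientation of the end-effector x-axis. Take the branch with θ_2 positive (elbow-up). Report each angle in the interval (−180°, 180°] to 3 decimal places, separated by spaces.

wrist centre = target − a_3·(cos φ, sin φ) = (-3.0176, 5.4674)
cos θ_2 = (38.9989−5²−2²)/(2·5·2) = 0.4999; θ_2 = 60.0038° (elbow-up)
β = atan2(5.4674,-3.0176) = 118.8952°; ψ = atan2(1.7321,5.9999) = 16.1030°
θ_1 = β − ψ = 102.7922°
θ_3 = φ − θ_1 − θ_2 = 2.2040° (wrapped to (-180°,180°])

102.792 60.004 2.204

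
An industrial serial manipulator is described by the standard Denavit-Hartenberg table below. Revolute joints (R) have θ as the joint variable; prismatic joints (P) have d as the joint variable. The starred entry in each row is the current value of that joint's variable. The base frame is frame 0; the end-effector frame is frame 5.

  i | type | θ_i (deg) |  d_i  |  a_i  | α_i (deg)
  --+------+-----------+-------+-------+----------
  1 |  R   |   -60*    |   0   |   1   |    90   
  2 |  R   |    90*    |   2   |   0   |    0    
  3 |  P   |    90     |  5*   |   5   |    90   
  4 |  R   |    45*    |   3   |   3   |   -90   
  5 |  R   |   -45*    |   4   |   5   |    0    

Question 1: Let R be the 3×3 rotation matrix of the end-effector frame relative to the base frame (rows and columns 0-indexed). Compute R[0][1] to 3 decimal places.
End-effector y-axis (col 1 of R) = (-0.6830,0.1830,-0.7071)
R[0][1] = -0.6830

-0.683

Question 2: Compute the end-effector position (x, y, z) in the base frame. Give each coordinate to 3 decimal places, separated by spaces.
after link 1: o_1 = (0.5000, -0.8660, 0.0000)
after link 2: o_2 = (-1.2321, -1.8660, 0.0000)
after link 3: o_3 = (-8.0622, -0.0359, 0.0000)
after link 4: o_4 = (-10.9600, 0.7406, 3.0000)
after link 5: o_5 = (-15.4103, -2.2081, 6.5355)

-15.410 -2.208 6.536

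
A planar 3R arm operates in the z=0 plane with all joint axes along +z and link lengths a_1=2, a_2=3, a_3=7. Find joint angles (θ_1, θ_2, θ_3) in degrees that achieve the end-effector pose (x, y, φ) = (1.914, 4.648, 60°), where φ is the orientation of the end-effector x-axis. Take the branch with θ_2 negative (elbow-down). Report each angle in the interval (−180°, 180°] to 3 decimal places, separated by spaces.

-45.009 -134.996 -119.995

wrist centre = target − a_3·(cos φ, sin φ) = (-1.5860, -1.4142)
cos θ_2 = (4.5153−2²−3²)/(2·2·3) = -0.7071; θ_2 = -134.9961° (elbow-down)
β = atan2(-1.4142,-1.5860) = -138.2778°; ψ = atan2(-2.1215,-0.1212) = -93.2691°
θ_1 = β − ψ = -45.0087°
θ_3 = φ − θ_1 − θ_2 = -119.9952° (wrapped to (-180°,180°])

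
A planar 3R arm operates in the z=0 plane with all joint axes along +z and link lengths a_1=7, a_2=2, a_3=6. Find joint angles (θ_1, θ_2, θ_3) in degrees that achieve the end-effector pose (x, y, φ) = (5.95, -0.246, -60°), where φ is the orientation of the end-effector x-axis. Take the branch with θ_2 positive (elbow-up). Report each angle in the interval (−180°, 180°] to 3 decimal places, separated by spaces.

44.997 134.984 120.019

wrist centre = target − a_3·(cos φ, sin φ) = (2.9500, 4.9502)
cos θ_2 = (33.2065−7²−2²)/(2·7·2) = -0.7069; θ_2 = 134.9841° (elbow-up)
β = atan2(4.9502,2.9500) = 59.2075°; ψ = atan2(1.4146,5.5862) = 14.2105°
θ_1 = β − ψ = 44.9971°
θ_3 = φ − θ_1 − θ_2 = 120.0188° (wrapped to (-180°,180°])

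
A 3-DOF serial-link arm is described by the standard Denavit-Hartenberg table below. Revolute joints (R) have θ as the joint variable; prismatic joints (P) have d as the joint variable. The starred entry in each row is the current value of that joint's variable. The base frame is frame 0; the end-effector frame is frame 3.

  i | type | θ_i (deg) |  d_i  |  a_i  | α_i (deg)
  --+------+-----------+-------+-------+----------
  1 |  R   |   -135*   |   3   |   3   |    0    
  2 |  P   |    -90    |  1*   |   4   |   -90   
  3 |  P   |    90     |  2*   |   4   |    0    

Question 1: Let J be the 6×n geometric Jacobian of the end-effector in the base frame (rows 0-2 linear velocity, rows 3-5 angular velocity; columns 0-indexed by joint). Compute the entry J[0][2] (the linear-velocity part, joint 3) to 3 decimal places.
-0.707

prismatic axis z_2 = (-0.7071,-0.7071,0.0000)
J_v[:, 2] = z_2; J_ω[:, 2] = (0,0,0)
entry J[0][2] = -0.7071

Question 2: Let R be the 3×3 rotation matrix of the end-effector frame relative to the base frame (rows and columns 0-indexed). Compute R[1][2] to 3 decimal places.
-0.707

End-effector z-axis (col 2 of R) = (-0.7071,-0.7071,0.0000)
R[1][2] = -0.7071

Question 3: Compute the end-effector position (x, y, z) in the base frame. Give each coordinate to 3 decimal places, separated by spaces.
after link 1: o_1 = (-2.1213, -2.1213, 3.0000)
after link 2: o_2 = (-4.9497, 0.7071, 4.0000)
after link 3: o_3 = (-6.3640, -0.7071, 0.0000)

-6.364 -0.707 0.000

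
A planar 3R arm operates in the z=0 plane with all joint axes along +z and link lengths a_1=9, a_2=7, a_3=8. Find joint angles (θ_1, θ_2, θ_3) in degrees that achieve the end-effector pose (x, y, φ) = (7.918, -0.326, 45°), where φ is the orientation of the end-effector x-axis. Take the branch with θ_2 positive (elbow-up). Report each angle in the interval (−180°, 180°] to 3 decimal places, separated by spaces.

-120.004 134.998 30.006

wrist centre = target − a_3·(cos φ, sin φ) = (2.2611, -5.9829)
cos θ_2 = (40.9073−9²−7²)/(2·9·7) = -0.7071; θ_2 = 134.9982° (elbow-up)
β = atan2(-5.9829,2.2611) = -69.2965°; ψ = atan2(4.9499,4.0504) = 50.7072°
θ_1 = β − ψ = -120.0037°
θ_3 = φ − θ_1 − θ_2 = 30.0055° (wrapped to (-180°,180°])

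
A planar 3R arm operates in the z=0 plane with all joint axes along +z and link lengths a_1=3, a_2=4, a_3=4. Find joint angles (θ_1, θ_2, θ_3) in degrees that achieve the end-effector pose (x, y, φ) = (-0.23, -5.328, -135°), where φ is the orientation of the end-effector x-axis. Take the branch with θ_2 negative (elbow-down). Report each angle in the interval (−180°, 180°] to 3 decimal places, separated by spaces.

wrist centre = target − a_3·(cos φ, sin φ) = (2.5984, -2.4996)
cos θ_2 = (12.9997−3²−4²)/(2·3·4) = -0.5000; θ_2 = -120.0009° (elbow-down)
β = atan2(-2.4996,2.5984) = -43.8891°; ψ = atan2(-3.4641,0.9999) = -73.8985°
θ_1 = β − ψ = 30.0094°
θ_3 = φ − θ_1 − θ_2 = -45.0086° (wrapped to (-180°,180°])

30.009 -120.001 -45.009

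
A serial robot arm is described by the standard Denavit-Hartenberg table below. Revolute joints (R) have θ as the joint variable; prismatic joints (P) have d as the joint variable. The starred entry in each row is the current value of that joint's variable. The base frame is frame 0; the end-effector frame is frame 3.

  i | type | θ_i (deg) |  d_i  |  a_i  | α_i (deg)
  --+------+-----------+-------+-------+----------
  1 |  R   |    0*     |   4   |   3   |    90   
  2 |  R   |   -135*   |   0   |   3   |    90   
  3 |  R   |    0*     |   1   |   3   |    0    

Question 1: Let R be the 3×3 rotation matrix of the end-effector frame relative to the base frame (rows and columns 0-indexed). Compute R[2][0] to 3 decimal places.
-0.707

End-effector x-axis (col 0 of R) = (-0.7071,-0.0000,-0.7071)
R[2][0] = -0.7071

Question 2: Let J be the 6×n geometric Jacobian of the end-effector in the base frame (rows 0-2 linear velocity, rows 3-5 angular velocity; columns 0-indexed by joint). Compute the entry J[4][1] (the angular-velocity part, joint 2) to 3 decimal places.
-1.000

axis z_1 = (0.0000,-1.0000,0.0000); lever o_n−o_1 = (-4.9497,-0.0000,-3.5355)
cross product → J_v[:, 1] = (3.5355,-0.0000,-4.9497)
J_ω[:, 1] = z_1
entry J[4][1] = -1.0000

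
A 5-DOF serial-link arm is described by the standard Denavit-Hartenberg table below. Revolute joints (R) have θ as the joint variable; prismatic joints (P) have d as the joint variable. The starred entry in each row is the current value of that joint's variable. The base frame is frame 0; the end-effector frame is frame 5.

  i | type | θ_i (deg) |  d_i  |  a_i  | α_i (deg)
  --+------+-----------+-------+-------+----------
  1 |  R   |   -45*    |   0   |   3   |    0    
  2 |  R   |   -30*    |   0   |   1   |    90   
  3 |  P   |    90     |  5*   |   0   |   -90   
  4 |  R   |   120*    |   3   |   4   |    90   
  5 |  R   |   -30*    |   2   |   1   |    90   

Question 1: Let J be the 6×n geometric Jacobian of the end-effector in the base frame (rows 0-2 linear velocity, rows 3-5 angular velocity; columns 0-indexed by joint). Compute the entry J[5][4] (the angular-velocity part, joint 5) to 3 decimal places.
0.866

axis z_4 = (0.4830,0.1294,0.8660); lever o_n−o_4 = (1.8198,-0.0300,1.2990)
cross product → J_v[:, 4] = (0.1941,0.9486,-0.2500)
J_ω[:, 4] = z_4
entry J[5][4] = 0.8660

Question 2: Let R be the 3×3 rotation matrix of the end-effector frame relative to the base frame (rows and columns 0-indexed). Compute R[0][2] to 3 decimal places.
End-effector z-axis (col 2 of R) = (-0.1941,-0.9486,0.2500)
R[0][2] = -0.1941

-0.194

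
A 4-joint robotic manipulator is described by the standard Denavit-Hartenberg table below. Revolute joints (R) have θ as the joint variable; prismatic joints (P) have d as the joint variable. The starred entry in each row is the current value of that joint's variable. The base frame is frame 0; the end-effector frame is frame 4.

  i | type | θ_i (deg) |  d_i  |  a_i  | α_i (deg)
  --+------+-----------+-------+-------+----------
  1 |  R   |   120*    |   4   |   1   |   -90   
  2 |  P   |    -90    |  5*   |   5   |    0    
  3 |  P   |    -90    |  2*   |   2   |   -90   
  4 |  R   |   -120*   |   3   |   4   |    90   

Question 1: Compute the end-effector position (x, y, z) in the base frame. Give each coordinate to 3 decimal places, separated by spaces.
after link 1: o_1 = (-0.5000, 0.8660, 4.0000)
after link 2: o_2 = (-4.8301, -1.6340, 9.0000)
after link 3: o_3 = (-5.5622, -4.3660, 9.0000)
after link 4: o_4 = (-9.5622, -4.3660, 12.0000)

-9.562 -4.366 12.000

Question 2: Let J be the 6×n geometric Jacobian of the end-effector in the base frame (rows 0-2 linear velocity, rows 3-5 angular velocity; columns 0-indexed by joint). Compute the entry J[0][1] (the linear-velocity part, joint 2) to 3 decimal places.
prismatic axis z_1 = (-0.8660,-0.5000,0.0000)
J_v[:, 1] = z_1; J_ω[:, 1] = (0,0,0)
entry J[0][1] = -0.8660

-0.866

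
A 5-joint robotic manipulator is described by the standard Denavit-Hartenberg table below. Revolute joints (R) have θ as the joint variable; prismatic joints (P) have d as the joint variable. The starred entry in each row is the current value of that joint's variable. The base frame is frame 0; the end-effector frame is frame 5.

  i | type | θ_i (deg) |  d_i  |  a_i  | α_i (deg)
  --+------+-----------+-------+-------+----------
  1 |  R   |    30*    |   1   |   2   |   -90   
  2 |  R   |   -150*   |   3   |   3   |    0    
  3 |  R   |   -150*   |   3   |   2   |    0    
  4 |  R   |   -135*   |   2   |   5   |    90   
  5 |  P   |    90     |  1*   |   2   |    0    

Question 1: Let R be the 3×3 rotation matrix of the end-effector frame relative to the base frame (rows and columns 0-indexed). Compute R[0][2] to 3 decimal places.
End-effector z-axis (col 2 of R) = (-0.8365,-0.4830,0.2588)
R[0][2] = -0.8365

-0.837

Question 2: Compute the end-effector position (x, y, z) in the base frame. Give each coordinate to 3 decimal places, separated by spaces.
-4.368 9.025 5.856

after link 1: o_1 = (1.7321, 1.0000, 1.0000)
after link 2: o_2 = (-2.0179, 2.2990, 2.5000)
after link 3: o_3 = (-2.6519, 5.3971, 0.7679)
after link 4: o_4 = (-2.5312, 7.7762, 5.5976)
after link 5: o_5 = (-4.3677, 9.0253, 5.8564)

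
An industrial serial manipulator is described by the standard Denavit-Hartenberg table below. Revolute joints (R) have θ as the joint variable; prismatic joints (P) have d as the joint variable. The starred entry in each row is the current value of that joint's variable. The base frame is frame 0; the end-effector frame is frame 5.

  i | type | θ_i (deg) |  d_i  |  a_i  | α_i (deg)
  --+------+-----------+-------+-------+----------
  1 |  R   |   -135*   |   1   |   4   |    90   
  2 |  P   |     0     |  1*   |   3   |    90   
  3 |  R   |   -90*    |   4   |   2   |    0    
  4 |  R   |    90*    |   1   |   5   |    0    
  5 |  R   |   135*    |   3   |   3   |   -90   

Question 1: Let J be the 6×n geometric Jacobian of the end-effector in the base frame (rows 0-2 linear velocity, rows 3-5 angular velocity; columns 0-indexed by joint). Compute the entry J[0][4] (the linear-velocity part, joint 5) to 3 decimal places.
3.000

axis z_4 = (-0.0000,0.0000,-1.0000); lever o_n−o_4 = (-0.0000,3.0000,-3.0000)
cross product → J_v[:, 4] = (3.0000,0.0000,-0.0000)
J_ω[:, 4] = z_4
entry J[0][4] = 3.0000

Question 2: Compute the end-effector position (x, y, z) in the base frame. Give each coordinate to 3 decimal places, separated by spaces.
after link 1: o_1 = (-2.8284, -2.8284, 1.0000)
after link 2: o_2 = (-5.6569, -4.2426, 1.0000)
after link 3: o_3 = (-4.2426, -5.6569, -3.0000)
after link 4: o_4 = (-7.7782, -9.1924, -4.0000)
after link 5: o_5 = (-7.7782, -6.1924, -7.0000)

-7.778 -6.192 -7.000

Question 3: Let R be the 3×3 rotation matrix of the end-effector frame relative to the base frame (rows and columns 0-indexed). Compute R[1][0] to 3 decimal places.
End-effector x-axis (col 0 of R) = (-0.0000,1.0000,0.0000)
R[1][0] = 1.0000

1.000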